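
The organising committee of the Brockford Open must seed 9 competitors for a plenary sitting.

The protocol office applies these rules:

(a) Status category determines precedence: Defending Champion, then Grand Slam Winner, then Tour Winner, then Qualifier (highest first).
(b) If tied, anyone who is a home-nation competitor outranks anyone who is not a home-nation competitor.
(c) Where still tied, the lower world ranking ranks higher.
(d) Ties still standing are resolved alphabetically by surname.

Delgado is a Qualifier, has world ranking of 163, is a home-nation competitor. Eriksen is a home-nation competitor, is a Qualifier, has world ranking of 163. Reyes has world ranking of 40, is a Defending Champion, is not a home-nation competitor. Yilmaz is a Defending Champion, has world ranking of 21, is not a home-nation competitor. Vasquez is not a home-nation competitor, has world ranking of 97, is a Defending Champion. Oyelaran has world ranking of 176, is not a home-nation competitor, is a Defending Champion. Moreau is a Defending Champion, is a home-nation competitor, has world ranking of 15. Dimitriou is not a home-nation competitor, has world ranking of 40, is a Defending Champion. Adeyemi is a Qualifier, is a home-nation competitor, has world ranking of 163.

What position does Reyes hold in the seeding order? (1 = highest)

4

By status category: Moreau, Yilmaz, Dimitriou, Reyes, Vasquez and Oyelaran (Defending Champion); then Adeyemi, Delgado and Eriksen (Qualifier).
Among Moreau, Yilmaz, Dimitriou, Reyes, Vasquez and Oyelaran, a home-nation competitor before not a home-nation competitor: Moreau (a home-nation competitor) before Yilmaz, Dimitriou, Reyes, Vasquez and Oyelaran (not a home-nation competitor).
Among Yilmaz, Dimitriou, Reyes, Vasquez and Oyelaran, by world ranking (lower first): Yilmaz (21) before Dimitriou and Reyes (40) before Vasquez (97) before Oyelaran (176).
Among Dimitriou and Reyes, alphabetically by surname: Dimitriou before Reyes.
Adeyemi, Delgado and Eriksen are each a home-nation competitor, so the next rule applies.
Adeyemi, Delgado and Eriksen all have world ranking 163, so the next rule applies.
Among Adeyemi, Delgado and Eriksen, alphabetically by surname: Adeyemi before Delgado before Eriksen.
Order: Moreau, Yilmaz, Dimitriou, Reyes, Vasquez, Oyelaran, Adeyemi, Delgado, Eriksen. So position 4.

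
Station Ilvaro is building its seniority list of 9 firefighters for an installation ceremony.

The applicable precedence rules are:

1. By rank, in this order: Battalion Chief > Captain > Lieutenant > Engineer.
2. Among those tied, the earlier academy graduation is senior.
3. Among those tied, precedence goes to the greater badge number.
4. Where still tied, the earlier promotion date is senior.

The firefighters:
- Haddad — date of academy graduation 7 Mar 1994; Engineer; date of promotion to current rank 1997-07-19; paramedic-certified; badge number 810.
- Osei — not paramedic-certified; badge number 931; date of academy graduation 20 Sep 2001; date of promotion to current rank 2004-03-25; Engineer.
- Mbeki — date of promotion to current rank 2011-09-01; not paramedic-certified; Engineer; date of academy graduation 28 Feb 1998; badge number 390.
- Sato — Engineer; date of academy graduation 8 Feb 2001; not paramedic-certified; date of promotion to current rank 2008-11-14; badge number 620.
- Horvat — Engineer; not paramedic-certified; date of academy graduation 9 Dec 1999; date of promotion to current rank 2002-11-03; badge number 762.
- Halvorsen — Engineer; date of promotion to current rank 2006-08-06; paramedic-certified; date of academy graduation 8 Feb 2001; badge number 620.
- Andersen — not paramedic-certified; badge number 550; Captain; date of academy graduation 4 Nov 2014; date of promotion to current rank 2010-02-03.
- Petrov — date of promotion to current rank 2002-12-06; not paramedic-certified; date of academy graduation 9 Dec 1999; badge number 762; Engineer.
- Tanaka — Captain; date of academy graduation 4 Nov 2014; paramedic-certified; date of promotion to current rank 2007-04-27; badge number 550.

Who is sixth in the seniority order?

By rank: Tanaka and Andersen (Captain); then Haddad, Mbeki, Horvat, Petrov, Halvorsen, Sato and Osei (Engineer).
Tanaka and Andersen both have date of academy graduation 4 Nov 2014, so the next rule applies.
Tanaka and Andersen both have badge number 550, so the next rule applies.
Among Tanaka and Andersen, by date of promotion to current rank (earlier first): Tanaka (2007-04-27) before Andersen (2010-02-03).
Among Haddad, Mbeki, Horvat, Petrov, Halvorsen, Sato and Osei, by date of academy graduation (earlier first): Haddad (7 Mar 1994) before Mbeki (28 Feb 1998) before Horvat and Petrov (9 Dec 1999) before Halvorsen and Sato (8 Feb 2001) before Osei (20 Sep 2001).
Horvat and Petrov both have badge number 762, so the next rule applies.
Among Horvat and Petrov, by date of promotion to current rank (earlier first): Horvat (2002-11-03) before Petrov (2002-12-06).
Halvorsen and Sato both have badge number 620, so the next rule applies.
Among Halvorsen and Sato, by date of promotion to current rank (earlier first): Halvorsen (2006-08-06) before Sato (2008-11-14).
Order: Tanaka, Andersen, Haddad, Mbeki, Horvat, Petrov, Halvorsen, Sato, Osei.

Petrov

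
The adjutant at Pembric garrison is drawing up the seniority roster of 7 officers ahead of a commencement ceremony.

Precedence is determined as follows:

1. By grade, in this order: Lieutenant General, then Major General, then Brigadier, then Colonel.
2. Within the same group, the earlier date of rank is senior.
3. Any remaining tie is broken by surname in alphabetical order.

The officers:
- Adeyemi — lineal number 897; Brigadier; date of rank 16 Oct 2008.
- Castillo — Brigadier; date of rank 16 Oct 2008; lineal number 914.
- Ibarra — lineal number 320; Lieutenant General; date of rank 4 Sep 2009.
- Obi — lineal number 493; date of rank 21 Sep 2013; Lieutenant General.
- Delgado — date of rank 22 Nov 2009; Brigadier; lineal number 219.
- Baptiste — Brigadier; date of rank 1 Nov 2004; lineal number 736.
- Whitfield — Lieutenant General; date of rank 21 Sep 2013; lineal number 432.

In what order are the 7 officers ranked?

Ibarra, Obi, Whitfield, Baptiste, Adeyemi, Castillo, Delgado

By grade: Ibarra, Obi and Whitfield (Lieutenant General); then Baptiste, Adeyemi, Castillo and Delgado (Brigadier).
Among Ibarra, Obi and Whitfield, by date of rank (earlier first): Ibarra (4 Sep 2009) before Obi and Whitfield (21 Sep 2013).
Among Obi and Whitfield, alphabetically by surname: Obi before Whitfield.
Among Baptiste, Adeyemi, Castillo and Delgado, by date of rank (earlier first): Baptiste (1 Nov 2004) before Adeyemi and Castillo (16 Oct 2008) before Delgado (22 Nov 2009).
Among Adeyemi and Castillo, alphabetically by surname: Adeyemi before Castillo.
Full order: Ibarra, Obi, Whitfield, Baptiste, Adeyemi, Castillo, Delgado.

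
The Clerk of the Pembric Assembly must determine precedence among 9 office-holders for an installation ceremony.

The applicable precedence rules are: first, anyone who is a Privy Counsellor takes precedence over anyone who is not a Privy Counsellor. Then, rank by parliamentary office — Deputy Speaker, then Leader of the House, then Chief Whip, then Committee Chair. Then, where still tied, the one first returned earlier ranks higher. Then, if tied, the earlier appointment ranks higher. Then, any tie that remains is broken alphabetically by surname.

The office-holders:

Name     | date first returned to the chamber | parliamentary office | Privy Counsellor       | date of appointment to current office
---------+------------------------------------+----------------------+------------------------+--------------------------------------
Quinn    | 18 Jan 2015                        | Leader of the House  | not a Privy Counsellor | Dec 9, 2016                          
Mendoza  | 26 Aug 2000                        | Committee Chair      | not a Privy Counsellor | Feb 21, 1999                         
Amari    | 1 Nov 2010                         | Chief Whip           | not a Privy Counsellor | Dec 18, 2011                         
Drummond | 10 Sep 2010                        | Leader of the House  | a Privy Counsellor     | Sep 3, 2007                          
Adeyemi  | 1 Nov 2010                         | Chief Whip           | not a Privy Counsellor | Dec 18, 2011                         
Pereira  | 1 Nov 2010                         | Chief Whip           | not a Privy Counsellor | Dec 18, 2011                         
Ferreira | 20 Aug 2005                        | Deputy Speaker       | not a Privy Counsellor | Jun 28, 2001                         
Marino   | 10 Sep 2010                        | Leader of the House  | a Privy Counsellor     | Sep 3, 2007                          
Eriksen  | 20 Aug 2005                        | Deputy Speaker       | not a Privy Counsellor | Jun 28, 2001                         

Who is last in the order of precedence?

By the first rule: Drummond and Marino (both a Privy Counsellor); then Eriksen, Ferreira, Quinn, Adeyemi, Amari, Pereira and Mendoza (each not a Privy Counsellor).
Drummond and Marino are each Leader of the House, so the next rule applies.
Drummond and Marino both have date first returned to the chamber 10 Sep 2010, so the next rule applies.
Drummond and Marino both have date of appointment to current office Sep 3, 2007, so the next rule applies.
Among Drummond and Marino, alphabetically by surname: Drummond before Marino.
Among Eriksen, Ferreira, Quinn, Adeyemi, Amari, Pereira and Mendoza, by parliamentary office: Eriksen and Ferreira (Deputy Speaker) before Quinn (Leader of the House) before Adeyemi, Amari and Pereira (Chief Whip) before Mendoza (Committee Chair).
Eriksen and Ferreira both have date first returned to the chamber 20 Aug 2005, so the next rule applies.
Eriksen and Ferreira both have date of appointment to current office Jun 28, 2001, so the next rule applies.
Among Eriksen and Ferreira, alphabetically by surname: Eriksen before Ferreira.
Adeyemi, Amari and Pereira all have date first returned to the chamber 1 Nov 2010, so the next rule applies.
Adeyemi, Amari and Pereira all have date of appointment to current office Dec 18, 2011, so the next rule applies.
Among Adeyemi, Amari and Pereira, alphabetically by surname: Adeyemi before Amari before Pereira.
Order: Drummond, Marino, Eriksen, Ferreira, Quinn, Adeyemi, Amari, Pereira, Mendoza.

Mendoza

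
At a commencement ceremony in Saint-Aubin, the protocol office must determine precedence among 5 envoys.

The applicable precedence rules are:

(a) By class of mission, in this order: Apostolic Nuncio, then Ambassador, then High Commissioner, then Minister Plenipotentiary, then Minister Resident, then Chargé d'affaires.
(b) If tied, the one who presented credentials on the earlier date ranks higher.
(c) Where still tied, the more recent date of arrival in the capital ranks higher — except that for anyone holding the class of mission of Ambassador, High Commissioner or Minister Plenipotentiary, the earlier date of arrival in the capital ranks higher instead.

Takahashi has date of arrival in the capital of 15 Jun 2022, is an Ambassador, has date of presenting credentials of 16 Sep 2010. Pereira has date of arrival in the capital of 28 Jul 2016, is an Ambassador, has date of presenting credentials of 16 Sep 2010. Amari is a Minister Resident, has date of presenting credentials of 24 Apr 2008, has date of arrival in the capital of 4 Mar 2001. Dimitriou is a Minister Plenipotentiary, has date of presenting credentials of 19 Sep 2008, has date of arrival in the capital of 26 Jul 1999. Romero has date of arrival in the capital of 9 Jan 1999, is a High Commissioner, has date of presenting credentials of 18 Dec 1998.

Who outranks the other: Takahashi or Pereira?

Pereira

By class of mission: Pereira and Takahashi (Ambassador); then Romero (High Commissioner); then Dimitriou (Minister Plenipotentiary); then Amari (Minister Resident).
Pereira and Takahashi both have date of presenting credentials 16 Sep 2010, so the next rule applies.
Among Pereira and Takahashi, by date of arrival in the capital (earlier first) (reversed rule for this group): Pereira (28 Jul 2016) before Takahashi (15 Jun 2022).
So Pereira takes precedence.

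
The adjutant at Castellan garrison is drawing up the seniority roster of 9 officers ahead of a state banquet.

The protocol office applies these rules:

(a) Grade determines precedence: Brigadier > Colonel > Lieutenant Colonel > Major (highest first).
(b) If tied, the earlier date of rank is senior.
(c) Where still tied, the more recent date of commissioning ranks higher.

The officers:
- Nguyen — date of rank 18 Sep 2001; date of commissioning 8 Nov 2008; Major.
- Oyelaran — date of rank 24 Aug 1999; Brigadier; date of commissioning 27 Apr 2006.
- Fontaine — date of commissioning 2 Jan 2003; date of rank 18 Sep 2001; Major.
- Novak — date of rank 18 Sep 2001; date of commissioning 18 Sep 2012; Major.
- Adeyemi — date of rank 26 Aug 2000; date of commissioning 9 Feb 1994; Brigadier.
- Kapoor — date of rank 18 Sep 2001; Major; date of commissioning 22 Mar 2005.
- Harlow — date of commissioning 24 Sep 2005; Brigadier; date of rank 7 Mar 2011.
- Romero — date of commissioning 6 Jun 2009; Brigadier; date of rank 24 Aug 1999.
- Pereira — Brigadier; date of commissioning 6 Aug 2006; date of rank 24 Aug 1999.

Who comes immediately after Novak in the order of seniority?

Nguyen

By grade: Romero, Pereira, Oyelaran, Adeyemi and Harlow (Brigadier); then Novak, Nguyen, Kapoor and Fontaine (Major).
Among Romero, Pereira, Oyelaran, Adeyemi and Harlow, by date of rank (earlier first): Romero, Pereira and Oyelaran (24 Aug 1999) before Adeyemi (26 Aug 2000) before Harlow (7 Mar 2011).
Among Romero, Pereira and Oyelaran, by date of commissioning (later first): Romero (6 Jun 2009) before Pereira (6 Aug 2006) before Oyelaran (27 Apr 2006).
Novak, Nguyen, Kapoor and Fontaine all have date of rank 18 Sep 2001, so the next rule applies.
Among Novak, Nguyen, Kapoor and Fontaine, by date of commissioning (later first): Novak (18 Sep 2012) before Nguyen (8 Nov 2008) before Kapoor (22 Mar 2005) before Fontaine (2 Jan 2003).
Order: Romero, Pereira, Oyelaran, Adeyemi, Harlow, Novak, Nguyen, Kapoor, Fontaine.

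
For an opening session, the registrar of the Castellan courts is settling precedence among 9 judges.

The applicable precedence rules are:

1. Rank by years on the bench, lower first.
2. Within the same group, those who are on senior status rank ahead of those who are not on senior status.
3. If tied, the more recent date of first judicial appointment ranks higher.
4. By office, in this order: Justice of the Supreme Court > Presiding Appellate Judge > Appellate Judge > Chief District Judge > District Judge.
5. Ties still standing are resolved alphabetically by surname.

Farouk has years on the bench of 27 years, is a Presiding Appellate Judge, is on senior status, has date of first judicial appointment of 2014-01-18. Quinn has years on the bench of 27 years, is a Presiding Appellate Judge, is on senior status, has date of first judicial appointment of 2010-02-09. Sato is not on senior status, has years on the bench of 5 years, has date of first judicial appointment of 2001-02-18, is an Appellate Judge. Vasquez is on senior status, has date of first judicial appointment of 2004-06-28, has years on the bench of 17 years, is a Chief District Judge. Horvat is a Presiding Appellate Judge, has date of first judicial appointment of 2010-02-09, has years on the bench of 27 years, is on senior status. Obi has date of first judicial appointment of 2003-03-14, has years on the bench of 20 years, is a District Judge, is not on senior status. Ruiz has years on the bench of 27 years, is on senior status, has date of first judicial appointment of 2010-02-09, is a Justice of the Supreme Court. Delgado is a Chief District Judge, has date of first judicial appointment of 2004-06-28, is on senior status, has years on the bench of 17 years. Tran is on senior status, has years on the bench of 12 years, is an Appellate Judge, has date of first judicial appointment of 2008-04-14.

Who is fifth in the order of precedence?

By years on the bench (lower first): Sato (5 years); then Tran (12 years); then Delgado and Vasquez (both 17 years); then Obi (20 years); then Farouk, Ruiz, Horvat and Quinn (each 27 years).
Delgado and Vasquez are each on senior status, so the next rule applies.
Delgado and Vasquez both have date of first judicial appointment 2004-06-28, so the next rule applies.
Delgado and Vasquez are each Chief District Judge, so the next rule applies.
Among Delgado and Vasquez, alphabetically by surname: Delgado before Vasquez.
Farouk, Ruiz, Horvat and Quinn are each on senior status, so the next rule applies.
Among Farouk, Ruiz, Horvat and Quinn, by date of first judicial appointment (later first): Farouk (2014-01-18) before Ruiz, Horvat and Quinn (2010-02-09).
Among Ruiz, Horvat and Quinn, by office: Ruiz (Justice of the Supreme Court) before Horvat and Quinn (Presiding Appellate Judge).
Among Horvat and Quinn, alphabetically by surname: Horvat before Quinn.
Order: Sato, Tran, Delgado, Vasquez, Obi, Farouk, Ruiz, Horvat, Quinn.

Obi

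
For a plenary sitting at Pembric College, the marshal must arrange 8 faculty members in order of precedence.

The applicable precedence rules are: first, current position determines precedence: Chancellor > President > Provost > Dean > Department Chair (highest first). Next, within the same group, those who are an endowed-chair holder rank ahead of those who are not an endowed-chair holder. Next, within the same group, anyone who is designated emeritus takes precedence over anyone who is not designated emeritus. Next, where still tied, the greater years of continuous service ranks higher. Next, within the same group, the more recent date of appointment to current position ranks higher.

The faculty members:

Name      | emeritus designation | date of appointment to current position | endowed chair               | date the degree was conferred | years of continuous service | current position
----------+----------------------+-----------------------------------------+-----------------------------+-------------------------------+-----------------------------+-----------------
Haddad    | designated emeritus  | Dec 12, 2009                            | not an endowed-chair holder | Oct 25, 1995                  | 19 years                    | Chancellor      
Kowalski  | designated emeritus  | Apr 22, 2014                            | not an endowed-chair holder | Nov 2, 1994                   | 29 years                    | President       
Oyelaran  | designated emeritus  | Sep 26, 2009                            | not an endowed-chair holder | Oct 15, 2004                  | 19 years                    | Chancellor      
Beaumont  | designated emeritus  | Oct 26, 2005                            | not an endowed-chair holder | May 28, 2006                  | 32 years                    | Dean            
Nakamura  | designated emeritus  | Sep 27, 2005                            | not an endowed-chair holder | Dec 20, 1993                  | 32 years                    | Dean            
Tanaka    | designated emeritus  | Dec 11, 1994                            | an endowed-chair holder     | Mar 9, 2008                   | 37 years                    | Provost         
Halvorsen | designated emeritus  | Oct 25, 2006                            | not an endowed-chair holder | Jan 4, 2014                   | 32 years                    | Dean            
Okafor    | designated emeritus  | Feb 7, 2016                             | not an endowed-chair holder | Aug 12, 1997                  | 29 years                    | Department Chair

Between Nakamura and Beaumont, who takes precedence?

By current position: Haddad and Oyelaran (Chancellor); then Kowalski (President); then Tanaka (Provost); then Halvorsen, Beaumont and Nakamura (Dean); then Okafor (Department Chair).
Haddad and Oyelaran are each not an endowed-chair holder, so the next rule applies.
Haddad and Oyelaran are each designated emeritus, so the next rule applies.
Haddad and Oyelaran both have years of continuous service 19 years, so the next rule applies.
Among Haddad and Oyelaran, by date of appointment to current position (later first): Haddad (Dec 12, 2009) before Oyelaran (Sep 26, 2009).
Halvorsen, Beaumont and Nakamura are each not an endowed-chair holder, so the next rule applies.
Halvorsen, Beaumont and Nakamura are each designated emeritus, so the next rule applies.
Halvorsen, Beaumont and Nakamura all have years of continuous service 32 years, so the next rule applies.
Among Halvorsen, Beaumont and Nakamura, by date of appointment to current position (later first): Halvorsen (Oct 25, 2006) before Beaumont (Oct 26, 2005) before Nakamura (Sep 27, 2005).
So Beaumont takes precedence.

Beaumont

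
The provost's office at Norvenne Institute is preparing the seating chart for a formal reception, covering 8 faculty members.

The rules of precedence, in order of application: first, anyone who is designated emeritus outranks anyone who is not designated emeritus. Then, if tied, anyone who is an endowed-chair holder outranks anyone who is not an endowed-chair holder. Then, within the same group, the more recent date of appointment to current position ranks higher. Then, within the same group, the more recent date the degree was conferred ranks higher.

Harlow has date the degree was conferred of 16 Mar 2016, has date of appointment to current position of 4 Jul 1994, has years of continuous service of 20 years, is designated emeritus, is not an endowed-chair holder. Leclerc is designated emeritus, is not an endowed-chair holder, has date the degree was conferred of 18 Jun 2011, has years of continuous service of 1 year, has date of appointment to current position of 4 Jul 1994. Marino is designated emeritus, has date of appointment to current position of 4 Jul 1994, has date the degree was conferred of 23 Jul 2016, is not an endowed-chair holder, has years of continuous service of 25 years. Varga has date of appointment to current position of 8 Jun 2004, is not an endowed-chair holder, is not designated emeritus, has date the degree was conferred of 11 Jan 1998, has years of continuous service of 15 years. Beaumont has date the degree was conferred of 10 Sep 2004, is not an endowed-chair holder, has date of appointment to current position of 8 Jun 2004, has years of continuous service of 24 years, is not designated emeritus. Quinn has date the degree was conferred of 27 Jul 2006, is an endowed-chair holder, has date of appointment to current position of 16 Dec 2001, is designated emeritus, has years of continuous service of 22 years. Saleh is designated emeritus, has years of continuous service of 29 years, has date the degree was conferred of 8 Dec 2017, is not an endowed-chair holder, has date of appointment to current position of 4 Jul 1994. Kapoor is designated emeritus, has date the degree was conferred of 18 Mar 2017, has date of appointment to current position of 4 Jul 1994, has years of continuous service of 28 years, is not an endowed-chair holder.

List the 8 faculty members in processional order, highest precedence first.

Quinn, Saleh, Kapoor, Marino, Harlow, Leclerc, Beaumont, Varga

By the first rule: Quinn, Saleh, Kapoor, Marino, Harlow and Leclerc (each designated emeritus); then Beaumont and Varga (both not designated emeritus).
Among Quinn, Saleh, Kapoor, Marino, Harlow and Leclerc, an endowed-chair holder before not an endowed-chair holder: Quinn (an endowed-chair holder) before Saleh, Kapoor, Marino, Harlow and Leclerc (not an endowed-chair holder).
Saleh, Kapoor, Marino, Harlow and Leclerc all have date of appointment to current position 4 Jul 1994, so the next rule applies.
Among Saleh, Kapoor, Marino, Harlow and Leclerc, by date the degree was conferred (later first): Saleh (8 Dec 2017) before Kapoor (18 Mar 2017) before Marino (23 Jul 2016) before Harlow (16 Mar 2016) before Leclerc (18 Jun 2011).
Beaumont and Varga are each not an endowed-chair holder, so the next rule applies.
Beaumont and Varga both have date of appointment to current position 8 Jun 2004, so the next rule applies.
Among Beaumont and Varga, by date the degree was conferred (later first): Beaumont (10 Sep 2004) before Varga (11 Jan 1998).
Full order: Quinn, Saleh, Kapoor, Marino, Harlow, Leclerc, Beaumont, Varga.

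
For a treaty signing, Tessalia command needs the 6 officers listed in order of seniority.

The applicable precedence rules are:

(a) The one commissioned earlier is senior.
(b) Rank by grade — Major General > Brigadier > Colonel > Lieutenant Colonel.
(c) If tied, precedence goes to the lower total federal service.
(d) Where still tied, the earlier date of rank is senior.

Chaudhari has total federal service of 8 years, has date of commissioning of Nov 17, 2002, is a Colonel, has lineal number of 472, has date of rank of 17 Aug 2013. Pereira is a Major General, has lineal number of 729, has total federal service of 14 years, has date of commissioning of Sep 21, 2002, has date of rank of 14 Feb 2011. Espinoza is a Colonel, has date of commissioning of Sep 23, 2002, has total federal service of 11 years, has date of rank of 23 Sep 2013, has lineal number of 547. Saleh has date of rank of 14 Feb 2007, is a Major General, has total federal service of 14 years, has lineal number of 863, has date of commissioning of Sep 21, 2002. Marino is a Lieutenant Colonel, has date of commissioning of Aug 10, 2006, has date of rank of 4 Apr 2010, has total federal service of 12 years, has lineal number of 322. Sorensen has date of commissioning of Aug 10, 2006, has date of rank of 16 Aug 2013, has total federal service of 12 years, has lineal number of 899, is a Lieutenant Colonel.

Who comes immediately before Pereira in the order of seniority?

By date of commissioning (earlier first): Saleh and Pereira (both Sep 21, 2002); then Espinoza (Sep 23, 2002); then Chaudhari (Nov 17, 2002); then Marino and Sorensen (both Aug 10, 2006).
Saleh and Pereira are each Major General, so the next rule applies.
Saleh and Pereira both have total federal service 14 years, so the next rule applies.
Among Saleh and Pereira, by date of rank (earlier first): Saleh (14 Feb 2007) before Pereira (14 Feb 2011).
Marino and Sorensen are each Lieutenant Colonel, so the next rule applies.
Marino and Sorensen both have total federal service 12 years, so the next rule applies.
Among Marino and Sorensen, by date of rank (earlier first): Marino (4 Apr 2010) before Sorensen (16 Aug 2013).
Order: Saleh, Pereira, Espinoza, Chaudhari, Marino, Sorensen.

Saleh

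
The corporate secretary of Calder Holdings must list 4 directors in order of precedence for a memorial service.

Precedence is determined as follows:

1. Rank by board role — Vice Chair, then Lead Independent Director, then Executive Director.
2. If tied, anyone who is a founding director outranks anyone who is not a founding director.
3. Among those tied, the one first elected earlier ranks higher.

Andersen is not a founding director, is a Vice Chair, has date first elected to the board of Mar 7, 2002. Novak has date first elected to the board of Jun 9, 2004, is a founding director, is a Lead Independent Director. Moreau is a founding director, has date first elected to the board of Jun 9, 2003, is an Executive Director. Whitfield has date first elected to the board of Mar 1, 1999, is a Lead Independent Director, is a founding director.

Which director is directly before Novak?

Whitfield

By board role: Andersen (Vice Chair); then Whitfield and Novak (Lead Independent Director); then Moreau (Executive Director).
Whitfield and Novak are each a founding director, so the next rule applies.
Among Whitfield and Novak, by date first elected to the board (earlier first): Whitfield (Mar 1, 1999) before Novak (Jun 9, 2004).
Order: Andersen, Whitfield, Novak, Moreau.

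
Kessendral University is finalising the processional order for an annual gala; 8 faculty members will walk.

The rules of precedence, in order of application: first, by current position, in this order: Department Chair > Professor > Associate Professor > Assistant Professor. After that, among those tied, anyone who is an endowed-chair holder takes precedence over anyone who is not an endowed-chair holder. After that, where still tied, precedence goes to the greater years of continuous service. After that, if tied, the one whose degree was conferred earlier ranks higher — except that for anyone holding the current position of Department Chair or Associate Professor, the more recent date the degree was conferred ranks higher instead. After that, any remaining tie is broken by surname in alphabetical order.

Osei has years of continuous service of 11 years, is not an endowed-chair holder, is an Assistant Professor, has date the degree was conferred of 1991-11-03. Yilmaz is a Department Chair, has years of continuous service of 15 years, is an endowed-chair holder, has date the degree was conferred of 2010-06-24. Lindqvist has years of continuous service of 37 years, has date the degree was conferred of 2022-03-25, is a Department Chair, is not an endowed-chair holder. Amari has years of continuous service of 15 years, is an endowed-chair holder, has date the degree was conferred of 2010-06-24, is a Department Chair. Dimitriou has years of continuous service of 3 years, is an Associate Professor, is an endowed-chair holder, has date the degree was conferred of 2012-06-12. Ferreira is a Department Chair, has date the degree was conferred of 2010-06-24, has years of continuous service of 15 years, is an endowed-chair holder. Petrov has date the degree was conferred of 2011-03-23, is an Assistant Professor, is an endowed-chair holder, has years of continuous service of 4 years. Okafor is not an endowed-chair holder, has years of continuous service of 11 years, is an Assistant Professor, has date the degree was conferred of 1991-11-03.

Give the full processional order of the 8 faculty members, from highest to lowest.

By current position: Amari, Ferreira, Yilmaz and Lindqvist (Department Chair); then Dimitriou (Associate Professor); then Petrov, Okafor and Osei (Assistant Professor).
Among Amari, Ferreira, Yilmaz and Lindqvist, an endowed-chair holder before not an endowed-chair holder: Amari, Ferreira and Yilmaz (an endowed-chair holder) before Lindqvist (not an endowed-chair holder).
Amari, Ferreira and Yilmaz all have years of continuous service 15 years, so the next rule applies.
Amari, Ferreira and Yilmaz all have date the degree was conferred 2010-06-24, so the next rule applies.
Among Amari, Ferreira and Yilmaz, alphabetically by surname: Amari before Ferreira before Yilmaz.
Among Petrov, Okafor and Osei, an endowed-chair holder before not an endowed-chair holder: Petrov (an endowed-chair holder) before Okafor and Osei (not an endowed-chair holder).
Okafor and Osei both have years of continuous service 11 years, so the next rule applies.
Okafor and Osei both have date the degree was conferred 1991-11-03, so the next rule applies.
Among Okafor and Osei, alphabetically by surname: Okafor before Osei.
Full order: Amari, Ferreira, Yilmaz, Lindqvist, Dimitriou, Petrov, Okafor, Osei.

Amari, Ferreira, Yilmaz, Lindqvist, Dimitriou, Petrov, Okafor, Osei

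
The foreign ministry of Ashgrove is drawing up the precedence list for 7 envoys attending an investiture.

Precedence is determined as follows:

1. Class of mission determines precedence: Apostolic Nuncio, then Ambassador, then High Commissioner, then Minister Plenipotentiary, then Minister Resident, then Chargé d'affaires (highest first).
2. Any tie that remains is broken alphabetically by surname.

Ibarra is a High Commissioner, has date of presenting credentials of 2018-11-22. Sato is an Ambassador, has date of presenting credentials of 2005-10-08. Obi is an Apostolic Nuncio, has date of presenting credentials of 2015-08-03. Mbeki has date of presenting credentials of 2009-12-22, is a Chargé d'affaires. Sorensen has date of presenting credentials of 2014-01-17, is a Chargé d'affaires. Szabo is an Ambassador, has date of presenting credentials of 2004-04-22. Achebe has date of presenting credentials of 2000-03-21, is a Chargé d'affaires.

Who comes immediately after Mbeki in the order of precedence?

Sorensen

By class of mission: Obi (Apostolic Nuncio); then Sato and Szabo (Ambassador); then Ibarra (High Commissioner); then Achebe, Mbeki and Sorensen (Chargé d'affaires).
Among Sato and Szabo, alphabetically by surname: Sato before Szabo.
Among Achebe, Mbeki and Sorensen, alphabetically by surname: Achebe before Mbeki before Sorensen.
Order: Obi, Sato, Szabo, Ibarra, Achebe, Mbeki, Sorensen.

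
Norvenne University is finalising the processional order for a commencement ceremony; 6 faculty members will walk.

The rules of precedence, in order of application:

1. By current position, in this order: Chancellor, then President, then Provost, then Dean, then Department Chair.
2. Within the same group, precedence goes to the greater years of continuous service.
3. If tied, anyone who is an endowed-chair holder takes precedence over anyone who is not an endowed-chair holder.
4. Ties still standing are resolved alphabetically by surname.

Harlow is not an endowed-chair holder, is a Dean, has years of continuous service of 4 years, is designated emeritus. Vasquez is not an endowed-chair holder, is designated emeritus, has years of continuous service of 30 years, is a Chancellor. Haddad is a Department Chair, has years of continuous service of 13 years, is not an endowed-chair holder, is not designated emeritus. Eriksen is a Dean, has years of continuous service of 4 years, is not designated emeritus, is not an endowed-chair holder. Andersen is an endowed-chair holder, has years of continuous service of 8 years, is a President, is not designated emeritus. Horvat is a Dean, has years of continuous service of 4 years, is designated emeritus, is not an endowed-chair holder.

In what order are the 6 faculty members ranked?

Vasquez, Andersen, Eriksen, Harlow, Horvat, Haddad

By current position: Vasquez (Chancellor); then Andersen (President); then Eriksen, Harlow and Horvat (Dean); then Haddad (Department Chair).
Eriksen, Harlow and Horvat all have years of continuous service 4 years, so the next rule applies.
Eriksen, Harlow and Horvat are each not an endowed-chair holder, so the next rule applies.
Among Eriksen, Harlow and Horvat, alphabetically by surname: Eriksen before Harlow before Horvat.
Full order: Vasquez, Andersen, Eriksen, Harlow, Horvat, Haddad.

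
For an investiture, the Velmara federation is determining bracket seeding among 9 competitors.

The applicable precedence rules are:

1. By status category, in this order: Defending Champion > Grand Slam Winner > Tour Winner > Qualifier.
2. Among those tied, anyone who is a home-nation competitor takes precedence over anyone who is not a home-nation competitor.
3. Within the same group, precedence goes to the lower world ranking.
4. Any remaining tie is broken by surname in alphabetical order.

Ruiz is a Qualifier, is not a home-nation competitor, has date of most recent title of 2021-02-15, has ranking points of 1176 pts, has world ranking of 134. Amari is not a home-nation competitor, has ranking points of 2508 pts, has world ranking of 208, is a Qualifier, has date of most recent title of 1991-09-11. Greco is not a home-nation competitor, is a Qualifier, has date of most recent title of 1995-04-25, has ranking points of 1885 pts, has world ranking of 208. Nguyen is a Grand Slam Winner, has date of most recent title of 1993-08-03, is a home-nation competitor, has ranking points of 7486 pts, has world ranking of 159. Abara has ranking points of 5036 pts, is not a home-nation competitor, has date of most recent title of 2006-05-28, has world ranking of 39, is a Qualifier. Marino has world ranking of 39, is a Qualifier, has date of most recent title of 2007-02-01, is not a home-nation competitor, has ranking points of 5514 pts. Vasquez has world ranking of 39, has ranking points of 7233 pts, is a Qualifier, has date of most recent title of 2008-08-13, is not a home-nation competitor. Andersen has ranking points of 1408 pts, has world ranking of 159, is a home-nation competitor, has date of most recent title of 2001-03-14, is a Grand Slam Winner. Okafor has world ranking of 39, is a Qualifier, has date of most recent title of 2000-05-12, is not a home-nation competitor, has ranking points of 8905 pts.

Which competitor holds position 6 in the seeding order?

By status category: Andersen and Nguyen (Grand Slam Winner); then Abara, Marino, Okafor, Vasquez, Ruiz, Amari and Greco (Qualifier).
Andersen and Nguyen are each a home-nation competitor, so the next rule applies.
Andersen and Nguyen both have world ranking 159, so the next rule applies.
Among Andersen and Nguyen, alphabetically by surname: Andersen before Nguyen.
Abara, Marino, Okafor, Vasquez, Ruiz, Amari and Greco are each not a home-nation competitor, so the next rule applies.
Among Abara, Marino, Okafor, Vasquez, Ruiz, Amari and Greco, by world ranking (lower first): Abara, Marino, Okafor and Vasquez (39) before Ruiz (134) before Amari and Greco (208).
Among Abara, Marino, Okafor and Vasquez, alphabetically by surname: Abara before Marino before Okafor before Vasquez.
Among Amari and Greco, alphabetically by surname: Amari before Greco.
Order: Andersen, Nguyen, Abara, Marino, Okafor, Vasquez, Ruiz, Amari, Greco.

Vasquez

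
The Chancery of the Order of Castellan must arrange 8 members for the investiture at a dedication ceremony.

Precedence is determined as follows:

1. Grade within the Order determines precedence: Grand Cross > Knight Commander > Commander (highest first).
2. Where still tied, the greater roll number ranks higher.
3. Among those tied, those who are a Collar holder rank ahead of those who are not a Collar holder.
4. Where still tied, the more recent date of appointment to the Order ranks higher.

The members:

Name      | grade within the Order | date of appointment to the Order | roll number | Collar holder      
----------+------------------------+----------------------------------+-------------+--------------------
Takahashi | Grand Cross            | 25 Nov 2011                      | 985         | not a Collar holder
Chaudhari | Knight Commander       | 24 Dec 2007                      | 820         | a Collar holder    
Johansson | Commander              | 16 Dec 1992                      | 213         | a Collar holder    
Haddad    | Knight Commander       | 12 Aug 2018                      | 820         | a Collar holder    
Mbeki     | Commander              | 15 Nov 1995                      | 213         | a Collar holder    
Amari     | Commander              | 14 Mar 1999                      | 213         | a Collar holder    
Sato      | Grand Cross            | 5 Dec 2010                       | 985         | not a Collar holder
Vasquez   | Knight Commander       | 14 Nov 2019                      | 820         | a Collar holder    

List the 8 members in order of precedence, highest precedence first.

Takahashi, Sato, Vasquez, Haddad, Chaudhari, Amari, Mbeki, Johansson

By grade within the Order: Takahashi and Sato (Grand Cross); then Vasquez, Haddad and Chaudhari (Knight Commander); then Amari, Mbeki and Johansson (Commander).
Takahashi and Sato both have roll number 985, so the next rule applies.
Takahashi and Sato are each not a Collar holder, so the next rule applies.
Among Takahashi and Sato, by date of appointment to the Order (later first): Takahashi (25 Nov 2011) before Sato (5 Dec 2010).
Vasquez, Haddad and Chaudhari all have roll number 820, so the next rule applies.
Vasquez, Haddad and Chaudhari are each a Collar holder, so the next rule applies.
Among Vasquez, Haddad and Chaudhari, by date of appointment to the Order (later first): Vasquez (14 Nov 2019) before Haddad (12 Aug 2018) before Chaudhari (24 Dec 2007).
Amari, Mbeki and Johansson all have roll number 213, so the next rule applies.
Amari, Mbeki and Johansson are each a Collar holder, so the next rule applies.
Among Amari, Mbeki and Johansson, by date of appointment to the Order (later first): Amari (14 Mar 1999) before Mbeki (15 Nov 1995) before Johansson (16 Dec 1992).
Full order: Takahashi, Sato, Vasquez, Haddad, Chaudhari, Amari, Mbeki, Johansson.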